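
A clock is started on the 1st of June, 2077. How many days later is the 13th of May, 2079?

711

June 2077: 30 − 1 = 29 days remain.
Then 22 full months totalling 669 days.
May 1–13, 2079: 13 days.
Total: 29 + 669 + 13 = 711 days.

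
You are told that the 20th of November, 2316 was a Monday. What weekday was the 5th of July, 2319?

Saturday

November 20, 2316 → November 20, 2317: 365 days.
November 20, 2317 → November 20, 2318: 365 days.
November 2318: 30 − 20 = 10 days remain.
Then December (31), January (31), February 2319 (28), March (31), April (30), May (31), June (30): 31 + 31 + 28 + 31 + 30 + 31 + 30 = 212 days.
July 1–5, 2319: 5 days.
Residual: 227 days.
Total: 957 days.
957 mod 7 = 5, so 5 days after Monday is Saturday.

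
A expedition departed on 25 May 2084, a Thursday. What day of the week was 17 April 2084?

Count forward from the earlier date (April 17, 2084) to the later (May 25, 2084):
April 2084: 30 − 17 = 13 days remain.
May 1–25, 2084: 25 days.
Total: 13 + 25 = 38 days.
38 mod 7 = 3, so 3 days before Thursday is Monday.

Monday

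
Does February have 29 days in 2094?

No

2094 is not a leap year.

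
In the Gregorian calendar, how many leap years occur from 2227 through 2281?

14

Years divisible by 4: 2228, 2232, …, 2280 — 14 in all.
No century exceptions apply. Count: 14.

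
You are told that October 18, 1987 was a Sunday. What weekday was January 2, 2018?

From October 18, 1987 to October 18, 2017: 30 years, of which 8 contain a Feb 29 — 22×365 + 8×366 = 10958 days.
(2000 is a leap year (divisible by 400).)
October 2017: 31 − 18 = 13 days remain.
Then November (30), December (31): 30 + 31 = 61 days.
January 1–2, 2018: 2 days.
Residual: 76 days.
Total: 11034 days.
11034 mod 7 = 2, so 2 days after Sunday is Tuesday.

Tuesday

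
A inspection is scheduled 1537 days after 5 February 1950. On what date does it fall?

22 April 1954

Count 1537 days after February 5, 1950:
Day-of-year of February 5, 1950: 36.
Day-of-year of April 22, 1954: 112.
1950 has 365 days, so 365 − 36 = 329 days remain in 1950.
Full years: 1951: 365; 1952: 366; 1953: 365. Sum = 1096.
Total: 329 + 1096 + 112 = 1537 days.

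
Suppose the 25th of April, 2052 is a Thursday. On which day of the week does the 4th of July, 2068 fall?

From April 25, 2052 to April 25, 2068: 16 years, of which 4 contain a Feb 29 — 12×365 + 4×366 = 5844 days.
April 2068: 30 − 25 = 5 days remain.
Then May (31), June (30): 31 + 30 = 61 days.
July 1–4, 2068: 4 days.
Residual: 70 days.
Total: 5914 days.
5914 mod 7 = 6, so 6 days after Thursday is Wednesday.

Wednesday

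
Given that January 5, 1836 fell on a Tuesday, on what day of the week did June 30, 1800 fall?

Count forward from the earlier date (June 30, 1800) to the later (January 5, 1836):
Day-of-year of June 30, 1800: 181.
Day-of-year of January 5, 1836: 5.
1800 has 365 days, so 365 − 181 = 184 days remain in 1800.
Full years 1801–1835: 27 common + 8 leap = 27×365 + 8×366 = 12783 days.
Total: 184 + 12783 + 5 = 12972 days.
12972 mod 7 = 1, so 1 day before Tuesday is Monday.

Monday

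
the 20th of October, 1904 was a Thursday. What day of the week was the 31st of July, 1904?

Count forward from the earlier date (July 31, 1904) to the later (October 20, 1904):
July 1904: 31 − 31 = 0 days remain.
Then August (31), September (30): 31 + 30 = 61 days.
October 1–20, 1904: 20 days.
Total: 0 + 61 + 20 = 81 days.
81 mod 7 = 4, so 4 days before Thursday is Sunday.

Sunday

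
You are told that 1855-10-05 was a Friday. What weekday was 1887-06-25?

Saturday

Day-of-year of October 5, 1855: 278.
Day-of-year of June 25, 1887: 176.
1855 has 365 days, so 365 − 278 = 87 days remain in 1855.
Full years 1856–1886: 23 common + 8 leap = 23×365 + 8×366 = 11323 days.
Total: 87 + 11323 + 176 = 11586 days.
11586 mod 7 = 1, so 1 day after Friday is Saturday.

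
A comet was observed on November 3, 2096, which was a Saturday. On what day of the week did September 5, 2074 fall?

Wednesday

Count forward from the earlier date (September 5, 2074) to the later (November 3, 2096):
From September 5, 2074 to September 5, 2096: 22 years, of which 6 contain a Feb 29 — 16×365 + 6×366 = 8036 days.
September 2096: 30 − 5 = 25 days remain.
Then October (31): 31 days.
November 1–3, 2096: 3 days.
Residual: 59 days.
Total: 8095 days.
8095 mod 7 = 3, so 3 days before Saturday is Wednesday.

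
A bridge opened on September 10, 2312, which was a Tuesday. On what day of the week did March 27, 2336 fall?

Day-of-year of September 10, 2312: 254.
Day-of-year of March 27, 2336: 87.
2312 has 366 days, so 366 − 254 = 112 days remain in 2312.
Full years 2313–2335: 18 common + 5 leap = 18×365 + 5×366 = 8400 days.
Total: 112 + 8400 + 87 = 8599 days.
8599 mod 7 = 3, so 3 days after Tuesday is Friday.

Friday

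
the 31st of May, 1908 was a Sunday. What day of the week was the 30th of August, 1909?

May 31, 1908 → May 31, 1909: 365 days.
May 1909: 31 − 31 = 0 days remain.
Then June (30), July (31): 30 + 31 = 61 days.
August 1–30, 1909: 30 days.
Residual: 91 days.
Total: 456 days.
456 mod 7 = 1, so 1 day after Sunday is Monday.

Monday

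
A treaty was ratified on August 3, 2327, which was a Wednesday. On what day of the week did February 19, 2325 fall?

Thursday

Count forward from the earlier date (February 19, 2325) to the later (August 3, 2327):
Day-of-year of February 19, 2325: 50.
Day-of-year of August 3, 2327: 215.
2325 has 365 days, so 365 − 50 = 315 days remain in 2325.
Full years: 2326: 365. Sum = 365.
Total: 315 + 365 + 215 = 895 days.
895 mod 7 = 6, so 6 days before Wednesday is Thursday.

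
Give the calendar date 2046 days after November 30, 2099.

July 8, 2105

Count 2046 days after November 30, 2099:
Day-of-year of November 30, 2099: 334.
Day-of-year of July 8, 2105: 189.
2099 has 365 days, so 365 − 334 = 31 days remain in 2099.
Full years: 2100: 365; 2101: 365; 2102: 365; 2103: 365; 2104: 366. Sum = 1826.
Total: 31 + 1826 + 189 = 2046 days.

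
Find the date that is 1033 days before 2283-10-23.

2280-12-24

Count 1033 days before October 23, 2283:
December 24, 2280 → December 24, 2281: 365 days.
December 24, 2281 → December 24, 2282: 365 days.
December 2282: 31 − 24 = 7 days remain.
Then 9 full months totalling 273 days.
October 1–23, 2283: 23 days.
Residual: 303 days.
Total: 1033 days.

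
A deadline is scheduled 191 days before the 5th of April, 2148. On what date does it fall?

the 27th of September, 2147

Count 191 days before April 5, 2148:
September 2147: 30 − 27 = 3 days remain.
Then October (31), November (30), December (31), January (31), February 2148 (29), March (31): 31 + 30 + 31 + 31 + 29 + 31 = 183 days.
April 1–5, 2148: 5 days.
Total: 3 + 183 + 5 = 191 days.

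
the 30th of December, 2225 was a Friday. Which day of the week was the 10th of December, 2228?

December 30, 2225 → December 30, 2226: 365 days.
December 30, 2226 → December 30, 2227: 365 days.
December 2227: 31 − 30 = 1 day remains.
Then 11 full months totalling 335 days.
December 1–10, 2228: 10 days.
Residual: 346 days.
Total: 1076 days.
1076 mod 7 = 5, so 5 days after Friday is Wednesday.

Wednesday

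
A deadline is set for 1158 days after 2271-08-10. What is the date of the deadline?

2274-10-11

Count 1158 days after August 10, 2271:
Day-of-year of August 10, 2271: 222.
Day-of-year of October 11, 2274: 284.
2271 has 365 days, so 365 − 222 = 143 days remain in 2271.
Full years: 2272: 366; 2273: 365. Sum = 731.
Total: 143 + 731 + 284 = 1158 days.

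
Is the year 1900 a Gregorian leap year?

No

1900 is not a leap year (divisible by 100 but not 400).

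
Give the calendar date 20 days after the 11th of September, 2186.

the 1st of October, 2186

Count 20 days after September 11, 2186:
September 2186: 30 − 11 = 19 days remain.
October 1, 2186: 1 day.
Total: 19 + 1 = 20 days.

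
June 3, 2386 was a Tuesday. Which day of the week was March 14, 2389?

Day-of-year of June 3, 2386: 154.
Day-of-year of March 14, 2389: 73.
2386 has 365 days, so 365 − 154 = 211 days remain in 2386.
Full years: 2387: 365; 2388: 366. Sum = 731.
Total: 211 + 731 + 73 = 1015 days.
1015 is a multiple of 7, so March 14, 2389 falls on the same weekday: Tuesday.

Tuesday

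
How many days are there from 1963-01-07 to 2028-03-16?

23810

Day-of-year of January 7, 1963: 7.
Day-of-year of March 16, 2028: 76.
1963 has 365 days, so 365 − 7 = 358 days remain in 1963.
Full years 1964–2027: 48 common + 16 leap = 48×365 + 16×366 = 23376 days.
Total: 358 + 23376 + 76 = 23810 days.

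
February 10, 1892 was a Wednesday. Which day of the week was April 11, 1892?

February 1892: 29 − 10 = 19 days remain (1892 is a leap year, so February has 29 days).
Then March (31): 31 days.
April 1–11, 1892: 11 days.
Total: 19 + 31 + 11 = 61 days.
61 mod 7 = 5, so 5 days after Wednesday is Monday.

Monday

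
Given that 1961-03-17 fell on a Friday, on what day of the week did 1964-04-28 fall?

Tuesday

March 17, 1961 → March 17, 1962: 365 days.
March 17, 1962 → March 17, 1963: 365 days.
March 17, 1963 → March 17, 1964: 366 days (1964 is a leap year).
March 1964: 31 − 17 = 14 days remain.
April 1–28, 1964: 28 days.
Residual: 42 days.
Total: 1138 days.
1138 mod 7 = 4, so 4 days after Friday is Tuesday.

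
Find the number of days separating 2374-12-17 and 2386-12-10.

Day-of-year of December 17, 2374: 351.
Day-of-year of December 10, 2386: 344.
2374 has 365 days, so 365 − 351 = 14 days remain in 2374.
Full years 2375–2385: 8 common + 3 leap = 8×365 + 3×366 = 4018 days.
Total: 14 + 4018 + 344 = 4376 days.

4376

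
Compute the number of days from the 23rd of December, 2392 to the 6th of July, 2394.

December 2392: 31 − 23 = 8 days remain.
Then 18 full months totalling 546 days.
July 1–6, 2394: 6 days.
Total: 8 + 546 + 6 = 560 days.

560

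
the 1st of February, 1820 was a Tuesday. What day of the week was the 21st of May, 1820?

February 1820: 29 − 1 = 28 days remain (1820 is a leap year, so February has 29 days).
Then March (31), April (30): 31 + 30 = 61 days.
May 1–21, 1820: 21 days.
Total: 28 + 61 + 21 = 110 days.
110 mod 7 = 5, so 5 days after Tuesday is Sunday.

Sunday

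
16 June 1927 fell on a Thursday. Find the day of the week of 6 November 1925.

Friday

Count forward from the earlier date (November 6, 1925) to the later (June 16, 1927):
November 1925: 30 − 6 = 24 days remain.
Then 18 full months totalling 547 days.
June 1–16, 1927: 16 days.
Total: 24 + 547 + 16 = 587 days.
587 mod 7 = 6, so 6 days before Thursday is Friday.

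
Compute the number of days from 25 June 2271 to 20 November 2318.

Day-of-year of June 25, 2271: 176.
Day-of-year of November 20, 2318: 324.
2271 has 365 days, so 365 − 176 = 189 days remain in 2271.
Full years 2272–2317: 35 common + 11 leap = 35×365 + 11×366 = 16801 days.
Total: 189 + 16801 + 324 = 17314 days.

17314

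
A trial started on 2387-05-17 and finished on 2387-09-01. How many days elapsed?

May 2387: 31 − 17 = 14 days remain.
Then June (30), July (31), August (31): 30 + 31 + 31 = 92 days.
September 1, 2387: 1 day.
Total: 14 + 92 + 1 = 107 days.

107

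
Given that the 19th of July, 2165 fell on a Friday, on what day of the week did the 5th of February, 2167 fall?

Thursday

July 2165: 31 − 19 = 12 days remain.
Then 18 full months totalling 549 days.
February 1–5, 2167: 5 days (2167 is not a leap year).
Total: 12 + 549 + 5 = 566 days.
566 mod 7 = 6, so 6 days after Friday is Thursday.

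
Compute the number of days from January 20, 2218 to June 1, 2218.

132

January 2218: 31 − 20 = 11 days remain.
Then February 2218 (28), March (31), April (30), May (31): 28 + 31 + 30 + 31 = 120 days.
June 1, 2218: 1 day.
Total: 11 + 120 + 1 = 132 days.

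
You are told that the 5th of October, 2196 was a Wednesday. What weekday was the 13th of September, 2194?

Saturday

Count forward from the earlier date (September 13, 2194) to the later (October 5, 2196):
Day-of-year of September 13, 2194: 256.
Day-of-year of October 5, 2196: 279.
2194 has 365 days, so 365 − 256 = 109 days remain in 2194.
Full years: 2195: 365. Sum = 365.
Total: 109 + 365 + 279 = 753 days.
753 mod 7 = 4, so 4 days before Wednesday is Saturday.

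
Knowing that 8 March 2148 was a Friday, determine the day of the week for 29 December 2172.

From March 8, 2148 to March 8, 2172: 24 years, of which 6 contain a Feb 29 — 18×365 + 6×366 = 8766 days.
March 2172: 31 − 8 = 23 days remain.
Then April (30), May (31), June (30), July (31), August (31), September (30), October (31), November (30): 30 + 31 + 30 + 31 + 31 + 30 + 31 + 30 = 244 days.
December 1–29, 2172: 29 days.
Residual: 296 days.
Total: 9062 days.
9062 mod 7 = 4, so 4 days after Friday is Tuesday.

Tuesday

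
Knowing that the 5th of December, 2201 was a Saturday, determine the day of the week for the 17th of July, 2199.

Count forward from the earlier date (July 17, 2199) to the later (December 5, 2201):
Day-of-year of July 17, 2199: 198.
Day-of-year of December 5, 2201: 339.
2199 has 365 days, so 365 − 198 = 167 days remain in 2199.
Full years: 2200: 365. Sum = 365.
Total: 167 + 365 + 339 = 871 days.
871 mod 7 = 3, so 3 days before Saturday is Wednesday.

Wednesday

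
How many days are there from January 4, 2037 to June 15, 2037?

January 2037: 31 − 4 = 27 days remain.
Then February 2037 (28), March (31), April (30), May (31): 28 + 31 + 30 + 31 = 120 days.
June 1–15, 2037: 15 days.
Total: 27 + 120 + 15 = 162 days.

162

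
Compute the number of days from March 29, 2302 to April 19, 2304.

752

March 2302: 31 − 29 = 2 days remain.
Then 24 full months totalling 731 days.
April 1–19, 2304: 19 days.
Total: 2 + 731 + 19 = 752 days.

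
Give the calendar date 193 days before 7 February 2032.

29 July 2031

Count 193 days before February 7, 2032:
July 2031: 31 − 29 = 2 days remain.
Then August (31), September (30), October (31), November (30), December (31), January (31): 31 + 30 + 31 + 30 + 31 + 31 = 184 days.
February 1–7, 2032: 7 days (2032 is a leap year).
Residual: 193 days.
Total: 193 days.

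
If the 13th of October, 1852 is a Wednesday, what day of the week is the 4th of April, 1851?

Friday

Count forward from the earlier date (April 4, 1851) to the later (October 13, 1852):
April 1851: 30 − 4 = 26 days remain.
Then 17 full months totalling 519 days.
October 1–13, 1852: 13 days.
Total: 26 + 519 + 13 = 558 days.
558 mod 7 = 5, so 5 days before Wednesday is Friday.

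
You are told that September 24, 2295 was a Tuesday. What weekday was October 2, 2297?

Saturday

September 24, 2295 → September 24, 2296: 366 days (2296 is a leap year).
September 24, 2296 → September 24, 2297: 365 days.
September 2297: 30 − 24 = 6 days remain.
October 1–2, 2297: 2 days.
Residual: 8 days.
Total: 739 days.
739 mod 7 = 4, so 4 days after Tuesday is Saturday.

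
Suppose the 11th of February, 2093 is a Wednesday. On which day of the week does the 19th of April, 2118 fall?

Day-of-year of February 11, 2093: 42.
Day-of-year of April 19, 2118: 109.
2093 has 365 days, so 365 − 42 = 323 days remain in 2093.
Full years 2094–2117: 19 common + 5 leap = 19×365 + 5×366 = 8765 days.
Total: 323 + 8765 + 109 = 9197 days.
9197 mod 7 = 6, so 6 days after Wednesday is Tuesday.

Tuesday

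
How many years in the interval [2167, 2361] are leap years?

Years divisible by 4: 2168, 2172, …, 2360 — 49 in all.
Of these, 2200, 2300 are divisible by 100 but not 400, so not leap.
Leap years: 49 − 2 = 47.

47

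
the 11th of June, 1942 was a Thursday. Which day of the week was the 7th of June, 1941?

Count forward from the earlier date (June 7, 1941) to the later (June 11, 1942):
June 1941: 30 − 7 = 23 days remain.
Then 11 full months totalling 335 days.
June 1–11, 1942: 11 days.
Total: 23 + 335 + 11 = 369 days.
369 mod 7 = 5, so 5 days before Thursday is Saturday.

Saturday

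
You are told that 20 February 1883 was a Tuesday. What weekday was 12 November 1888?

Day-of-year of February 20, 1883: 51.
Day-of-year of November 12, 1888: 317.
1883 has 365 days, so 365 − 51 = 314 days remain in 1883.
Full years: 1884: 366; 1885: 365; 1886: 365; 1887: 365. Sum = 1461.
Total: 314 + 1461 + 317 = 2092 days.
2092 mod 7 = 6, so 6 days after Tuesday is Monday.

Monday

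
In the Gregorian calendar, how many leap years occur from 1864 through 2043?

Years divisible by 4: 1864, 1868, …, 2040 — 45 in all.
Of these, 1900 is divisible by 100 but not 400, so not leap.
2000 is divisible by 400, so still leap.
Leap years: 45 − 1 = 44.

44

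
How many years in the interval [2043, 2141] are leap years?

24

Years divisible by 4: 2044, 2048, …, 2140 — 25 in all.
Of these, 2100 is divisible by 100 but not 400, so not leap.
Leap years: 25 − 1 = 24.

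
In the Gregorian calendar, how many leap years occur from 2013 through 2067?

13

Years divisible by 4: 2016, 2020, …, 2064 — 13 in all.
No century exceptions apply. Count: 13.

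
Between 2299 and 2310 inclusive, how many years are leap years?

2

Years divisible by 4 in [2299, 2310]: 2300, 2304, 2308.
Of these, 2300 is divisible by 100 but not 400, so not leap.
Leap years: 3 − 1 = 2.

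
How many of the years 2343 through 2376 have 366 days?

9

Years divisible by 4 in [2343, 2376]: 2344, 2348, 2352, 2356, 2360, 2364, 2368, 2372, 2376.
No century exceptions apply. Count: 9.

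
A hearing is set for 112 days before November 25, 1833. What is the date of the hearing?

August 5, 1833

Count 112 days before November 25, 1833:
August 1833: 31 − 5 = 26 days remain.
Then September (30), October (31): 30 + 31 = 61 days.
November 1–25, 1833: 25 days.
Total: 26 + 61 + 25 = 112 days.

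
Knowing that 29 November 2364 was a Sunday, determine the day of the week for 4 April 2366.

Day-of-year of November 29, 2364: 334.
Day-of-year of April 4, 2366: 94.
2364 has 366 days, so 366 − 334 = 32 days remain in 2364.
Full years: 2365: 365. Sum = 365.
Total: 32 + 365 + 94 = 491 days.
491 mod 7 = 1, so 1 day after Sunday is Monday.

Monday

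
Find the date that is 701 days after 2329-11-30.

2331-11-01

Count 701 days after November 30, 2329:
November 2329: 30 − 30 = 0 days remain.
Then 23 full months totalling 700 days.
November 1, 2331: 1 day.
Total: 0 + 700 + 1 = 701 days.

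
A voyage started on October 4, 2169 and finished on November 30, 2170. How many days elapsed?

422

Day-of-year of October 4, 2169: 277.
Day-of-year of November 30, 2170: 334.
2169 has 365 days, so 365 − 277 = 88 days remain in 2169.
Total: 88 + 334 = 422 days.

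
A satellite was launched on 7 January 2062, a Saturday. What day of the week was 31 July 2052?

Wednesday

Count forward from the earlier date (July 31, 2052) to the later (January 7, 2062):
From July 31, 2052 to July 31, 2061: 9 years, of which 2 contain a Feb 29 — 7×365 + 2×366 = 3287 days.
July 2061: 31 − 31 = 0 days remain.
Then August (31), September (30), October (31), November (30), December (31): 31 + 30 + 31 + 30 + 31 = 153 days.
January 1–7, 2062: 7 days.
Residual: 160 days.
Total: 3447 days.
3447 mod 7 = 3, so 3 days before Saturday is Wednesday.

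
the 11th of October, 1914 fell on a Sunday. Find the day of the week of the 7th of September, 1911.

Thursday

Count forward from the earlier date (September 7, 1911) to the later (October 11, 1914):
September 7, 1911 → September 7, 1912: 366 days (1912 is a leap year).
September 7, 1912 → September 7, 1913: 365 days.
September 7, 1913 → September 7, 1914: 365 days.
September 1914: 30 − 7 = 23 days remain.
October 1–11, 1914: 11 days.
Residual: 34 days.
Total: 1130 days.
1130 mod 7 = 3, so 3 days before Sunday is Thursday.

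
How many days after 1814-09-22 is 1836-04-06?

7867

From September 22, 1814 to September 22, 1835: 21 years, of which 5 contain a Feb 29 — 16×365 + 5×366 = 7670 days.
September 1835: 30 − 22 = 8 days remain.
Then October (31), November (30), December (31), January (31), February 1836 (29), March (31): 31 + 30 + 31 + 31 + 29 + 31 = 183 days.
April 1–6, 1836: 6 days.
Residual: 197 days.
Total: 7867 days.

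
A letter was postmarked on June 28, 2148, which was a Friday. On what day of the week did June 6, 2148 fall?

Thursday

Count forward from the earlier date (June 6, 2148) to the later (June 28, 2148):
Within June 2148: 28 − 6 = 22 days.
22 mod 7 = 1, so 1 day before Friday is Thursday.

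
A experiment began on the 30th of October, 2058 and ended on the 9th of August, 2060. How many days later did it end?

Day-of-year of October 30, 2058: 303.
Day-of-year of August 9, 2060: 222.
2058 has 365 days, so 365 − 303 = 62 days remain in 2058.
Full years: 2059: 365. Sum = 365.
Total: 62 + 365 + 222 = 649 days.

649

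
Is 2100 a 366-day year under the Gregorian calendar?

2100 is not a leap year (divisible by 100 but not 400).

No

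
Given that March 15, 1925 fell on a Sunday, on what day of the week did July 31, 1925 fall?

March 1925: 31 − 15 = 16 days remain.
Then April (30), May (31), June (30): 30 + 31 + 30 = 91 days.
July 1–31, 1925: 31 days.
Total: 16 + 91 + 31 = 138 days.
138 mod 7 = 5, so 5 days after Sunday is Friday.

Friday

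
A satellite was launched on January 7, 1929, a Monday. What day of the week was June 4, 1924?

Wednesday

Count forward from the earlier date (June 4, 1924) to the later (January 7, 1929):
June 4, 1924 → June 4, 1925: 365 days.
June 4, 1925 → June 4, 1926: 365 days.
June 4, 1926 → June 4, 1927: 365 days.
June 4, 1927 → June 4, 1928: 366 days (1928 is a leap year).
June 1928: 30 − 4 = 26 days remain.
Then July (31), August (31), September (30), October (31), November (30), December (31): 31 + 31 + 30 + 31 + 30 + 31 = 184 days.
January 1–7, 1929: 7 days.
Residual: 217 days.
Total: 1678 days.
1678 mod 7 = 5, so 5 days before Monday is Wednesday.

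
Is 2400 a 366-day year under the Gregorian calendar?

Yes

2400 is a leap year (divisible by 400).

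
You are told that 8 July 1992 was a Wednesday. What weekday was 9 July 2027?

Friday

From July 8, 1992 to July 8, 2027: 35 years, of which 8 contain a Feb 29 — 27×365 + 8×366 = 12783 days.
(2000 is a leap year (divisible by 400).)
Within July 2027: 9 − 8 = 1 day.
Total: 12784 days.
12784 mod 7 = 2, so 2 days after Wednesday is Friday.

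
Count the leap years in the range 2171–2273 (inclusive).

Years divisible by 4: 2172, 2176, …, 2272 — 26 in all.
Of these, 2200 is divisible by 100 but not 400, so not leap.
Leap years: 26 − 1 = 25.

25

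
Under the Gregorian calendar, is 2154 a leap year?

2154 is not a leap year.

No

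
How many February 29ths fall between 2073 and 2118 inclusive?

10

Years divisible by 4 in [2073, 2118]: 2076, 2080, 2084, 2088, 2092, 2096, 2100, 2104, 2108, 2112, 2116.
Of these, 2100 is divisible by 100 but not 400, so not leap.
Leap years: 11 − 1 = 10.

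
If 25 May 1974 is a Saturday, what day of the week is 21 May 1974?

Tuesday

Count forward from the earlier date (May 21, 1974) to the later (May 25, 1974):
Within May 1974: 25 − 21 = 4 days.
4 mod 7 = 4, so 4 days before Saturday is Tuesday.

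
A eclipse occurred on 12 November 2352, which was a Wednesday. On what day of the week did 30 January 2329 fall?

Wednesday

Count forward from the earlier date (January 30, 2329) to the later (November 12, 2352):
From January 30, 2329 to January 30, 2352: 23 years, of which 5 contain a Feb 29 — 18×365 + 5×366 = 8400 days.
January 2352: 31 − 30 = 1 day remains.
Then 9 full months totalling 274 days.
November 1–12, 2352: 12 days.
Residual: 287 days.
Total: 8687 days.
8687 is a multiple of 7, so 30 January 2329 falls on the same weekday: Wednesday.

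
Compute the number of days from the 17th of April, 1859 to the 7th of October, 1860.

539

April 1859: 30 − 17 = 13 days remain.
Then 17 full months totalling 519 days.
October 1–7, 1860: 7 days.
Total: 13 + 519 + 7 = 539 days.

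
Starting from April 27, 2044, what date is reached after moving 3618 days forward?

March 24, 2054

Count 3618 days after April 27, 2044:
Day-of-year of April 27, 2044: 118.
Day-of-year of March 24, 2054: 83.
2044 has 366 days, so 366 − 118 = 248 days remain in 2044.
Full years 2045–2053: 7 common + 2 leap = 7×365 + 2×366 = 3287 days.
Total: 248 + 3287 + 83 = 3618 days.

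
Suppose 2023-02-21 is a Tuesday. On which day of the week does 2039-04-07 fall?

Thursday

Day-of-year of February 21, 2023: 52.
Day-of-year of April 7, 2039: 97.
2023 has 365 days, so 365 − 52 = 313 days remain in 2023.
Full years 2024–2038: 11 common + 4 leap = 11×365 + 4×366 = 5479 days.
Total: 313 + 5479 + 97 = 5889 days.
5889 mod 7 = 2, so 2 days after Tuesday is Thursday.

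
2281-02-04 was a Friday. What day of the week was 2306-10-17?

Day-of-year of February 4, 2281: 35.
Day-of-year of October 17, 2306: 290.
2281 has 365 days, so 365 − 35 = 330 days remain in 2281.
Full years 2282–2305: 19 common + 5 leap = 19×365 + 5×366 = 8765 days.
Total: 330 + 8765 + 290 = 9385 days.
9385 mod 7 = 5, so 5 days after Friday is Wednesday.

Wednesday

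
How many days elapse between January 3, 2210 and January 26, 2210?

Within January 2210: 26 − 3 = 23 days.

23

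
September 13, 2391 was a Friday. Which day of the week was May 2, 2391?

Count forward from the earlier date (May 2, 2391) to the later (September 13, 2391):
May 2391: 31 − 2 = 29 days remain.
Then June (30), July (31), August (31): 30 + 31 + 31 = 92 days.
September 1–13, 2391: 13 days.
Total: 29 + 92 + 13 = 134 days.
134 mod 7 = 1, so 1 day before Friday is Thursday.

Thursday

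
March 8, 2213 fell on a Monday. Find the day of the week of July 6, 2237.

From March 8, 2213 to March 8, 2237: 24 years, of which 6 contain a Feb 29 — 18×365 + 6×366 = 8766 days.
March 2237: 31 − 8 = 23 days remain.
Then April (30), May (31), June (30): 30 + 31 + 30 = 91 days.
July 1–6, 2237: 6 days.
Residual: 120 days.
Total: 8886 days.
8886 mod 7 = 3, so 3 days after Monday is Thursday.

Thursday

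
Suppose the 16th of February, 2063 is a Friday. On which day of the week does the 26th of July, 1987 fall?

Sunday

Count forward from the earlier date (July 26, 1987) to the later (February 16, 2063):
From July 26, 1987 to July 26, 2062: 75 years, of which 19 contain a Feb 29 — 56×365 + 19×366 = 27394 days.
(2000 is a leap year (divisible by 400).)
July 2062: 31 − 26 = 5 days remain.
Then August (31), September (30), October (31), November (30), December (31), January (31): 31 + 30 + 31 + 30 + 31 + 31 = 184 days.
February 1–16, 2063: 16 days (2063 is not a leap year).
Residual: 205 days.
Total: 27599 days.
27599 mod 7 = 5, so 5 days before Friday is Sunday.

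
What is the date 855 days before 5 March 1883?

31 October 1880

Count 855 days before March 5, 1883:
Day-of-year of October 31, 1880: 305.
Day-of-year of March 5, 1883: 64.
1880 has 366 days, so 366 − 305 = 61 days remain in 1880.
Full years: 1881: 365; 1882: 365. Sum = 730.
Total: 61 + 730 + 64 = 855 days.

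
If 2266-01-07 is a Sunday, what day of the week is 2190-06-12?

Saturday

Count forward from the earlier date (June 12, 2190) to the later (January 7, 2266):
Day-of-year of June 12, 2190: 163.
Day-of-year of January 7, 2266: 7.
2190 has 365 days, so 365 − 163 = 202 days remain in 2190.
Full years 2191–2265: 57 common + 18 leap = 57×365 + 18×366 = 27393 days.
Total: 202 + 27393 + 7 = 27602 days.
27602 mod 7 = 1, so 1 day before Sunday is Saturday.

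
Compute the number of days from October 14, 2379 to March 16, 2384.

1615

Day-of-year of October 14, 2379: 287.
Day-of-year of March 16, 2384: 76.
2379 has 365 days, so 365 − 287 = 78 days remain in 2379.
Full years: 2380: 366; 2381: 365; 2382: 365; 2383: 365. Sum = 1461.
Total: 78 + 1461 + 76 = 1615 days.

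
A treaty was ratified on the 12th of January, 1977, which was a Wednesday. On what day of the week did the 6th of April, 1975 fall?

Count forward from the earlier date (April 6, 1975) to the later (January 12, 1977):
April 1975: 30 − 6 = 24 days remain.
Then 20 full months totalling 611 days.
January 1–12, 1977: 12 days.
Total: 24 + 611 + 12 = 647 days.
647 mod 7 = 3, so 3 days before Wednesday is Sunday.

Sunday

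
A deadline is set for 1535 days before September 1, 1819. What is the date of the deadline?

June 19, 1815

Count 1535 days before September 1, 1819:
Day-of-year of June 19, 1815: 170.
Day-of-year of September 1, 1819: 244.
1815 has 365 days, so 365 − 170 = 195 days remain in 1815.
Full years: 1816: 366; 1817: 365; 1818: 365. Sum = 1096.
Total: 195 + 1096 + 244 = 1535 days.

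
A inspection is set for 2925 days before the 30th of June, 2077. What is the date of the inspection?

the 27th of June, 2069

Count 2925 days before June 30, 2077:
From June 27, 2069 to June 27, 2077: 8 years, of which 2 contain a Feb 29 — 6×365 + 2×366 = 2922 days.
Within June 2077: 30 − 27 = 3 days.
Total: 2925 days.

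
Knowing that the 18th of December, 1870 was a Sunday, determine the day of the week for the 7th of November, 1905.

Day-of-year of December 18, 1870: 352.
Day-of-year of November 7, 1905: 311.
1870 has 365 days, so 365 − 352 = 13 days remain in 1870.
Full years 1871–1904: 26 common + 8 leap = 26×365 + 8×366 = 12418 days.
Total: 13 + 12418 + 311 = 12742 days.
12742 mod 7 = 2, so 2 days after Sunday is Tuesday.

Tuesday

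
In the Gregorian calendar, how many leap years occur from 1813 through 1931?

Years divisible by 4: 1816, 1820, …, 1928 — 29 in all.
Of these, 1900 is divisible by 100 but not 400, so not leap.
Leap years: 29 − 1 = 28.

28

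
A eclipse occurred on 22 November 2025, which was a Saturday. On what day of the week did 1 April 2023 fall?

Saturday

Count forward from the earlier date (April 1, 2023) to the later (November 22, 2025):
April 1, 2023 → April 1, 2024: 366 days (2024 is a leap year).
April 1, 2024 → April 1, 2025: 365 days.
April 2025: 30 − 1 = 29 days remain.
Then May (31), June (30), July (31), August (31), September (30), October (31): 31 + 30 + 31 + 31 + 30 + 31 = 184 days.
November 1–22, 2025: 22 days.
Residual: 235 days.
Total: 966 days.
966 is a multiple of 7, so 1 April 2023 falls on the same weekday: Saturday.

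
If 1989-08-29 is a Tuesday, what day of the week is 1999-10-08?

Day-of-year of August 29, 1989: 241.
Day-of-year of October 8, 1999: 281.
1989 has 365 days, so 365 − 241 = 124 days remain in 1989.
Full years 1990–1998: 7 common + 2 leap = 7×365 + 2×366 = 3287 days.
Total: 124 + 3287 + 281 = 3692 days.
3692 mod 7 = 3, so 3 days after Tuesday is Friday.

Friday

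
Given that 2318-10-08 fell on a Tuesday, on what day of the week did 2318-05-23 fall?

Count forward from the earlier date (May 23, 2318) to the later (October 8, 2318):
May 2318: 31 − 23 = 8 days remain.
Then June (30), July (31), August (31), September (30): 30 + 31 + 31 + 30 = 122 days.
October 1–8, 2318: 8 days.
Total: 8 + 122 + 8 = 138 days.
138 mod 7 = 5, so 5 days before Tuesday is Thursday.

Thursday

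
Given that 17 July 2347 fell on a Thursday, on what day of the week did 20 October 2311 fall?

Friday

Count forward from the earlier date (October 20, 2311) to the later (July 17, 2347):
Day-of-year of October 20, 2311: 293.
Day-of-year of July 17, 2347: 198.
2311 has 365 days, so 365 − 293 = 72 days remain in 2311.
Full years 2312–2346: 26 common + 9 leap = 26×365 + 9×366 = 12784 days.
Total: 72 + 12784 + 198 = 13054 days.
13054 mod 7 = 6, so 6 days before Thursday is Friday.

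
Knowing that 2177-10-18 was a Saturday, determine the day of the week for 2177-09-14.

Sunday

Count forward from the earlier date (September 14, 2177) to the later (October 18, 2177):
September 2177: 30 − 14 = 16 days remain.
October 1–18, 2177: 18 days.
Total: 16 + 18 = 34 days.
34 mod 7 = 6, so 6 days before Saturday is Sunday.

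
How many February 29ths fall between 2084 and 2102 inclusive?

Years divisible by 4 in [2084, 2102]: 2084, 2088, 2092, 2096, 2100.
Of these, 2100 is divisible by 100 but not 400, so not leap.
Leap years: 5 − 1 = 4.

4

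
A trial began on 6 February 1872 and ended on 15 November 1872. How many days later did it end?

February 1872: 29 − 6 = 23 days remain (1872 is a leap year, so February has 29 days).
Then March (31), April (30), May (31), June (30), July (31), August (31), September (30), October (31): 31 + 30 + 31 + 30 + 31 + 31 + 30 + 31 = 245 days.
November 1–15, 1872: 15 days.
Total: 23 + 245 + 15 = 283 days.

283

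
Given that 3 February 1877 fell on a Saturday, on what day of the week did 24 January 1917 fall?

Day-of-year of February 3, 1877: 34.
Day-of-year of January 24, 1917: 24.
1877 has 365 days, so 365 − 34 = 331 days remain in 1877.
Full years 1878–1916: 30 common + 9 leap = 30×365 + 9×366 = 14244 days.
Total: 331 + 14244 + 24 = 14599 days.
14599 mod 7 = 4, so 4 days after Saturday is Wednesday.

Wednesday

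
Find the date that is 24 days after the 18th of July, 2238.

the 11th of August, 2238

Count 24 days after July 18, 2238:
July 2238: 31 − 18 = 13 days remain.
August 1–11, 2238: 11 days.
Total: 13 + 11 = 24 days.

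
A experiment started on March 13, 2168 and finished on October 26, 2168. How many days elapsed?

227

March 2168: 31 − 13 = 18 days remain.
Then April (30), May (31), June (30), July (31), August (31), September (30): 30 + 31 + 30 + 31 + 31 + 30 = 183 days.
October 1–26, 2168: 26 days.
Total: 18 + 183 + 26 = 227 days.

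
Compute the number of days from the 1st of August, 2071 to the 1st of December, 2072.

August 1, 2071 → August 1, 2072: 366 days (2072 is a leap year).
August 2072: 31 − 1 = 30 days remain.
Then September (30), October (31), November (30): 30 + 31 + 30 = 91 days.
December 1, 2072: 1 day.
Residual: 122 days.
Total: 488 days.

488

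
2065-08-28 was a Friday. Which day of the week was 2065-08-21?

Friday

Count forward from the earlier date (August 21, 2065) to the later (August 28, 2065):
Within August 2065: 28 − 21 = 7 days.
7 is a multiple of 7, so 2065-08-21 falls on the same weekday: Friday.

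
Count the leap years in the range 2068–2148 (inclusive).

Years divisible by 4: 2068, 2072, …, 2148 — 21 in all.
Of these, 2100 is divisible by 100 but not 400, so not leap.
Leap years: 21 − 1 = 20.

20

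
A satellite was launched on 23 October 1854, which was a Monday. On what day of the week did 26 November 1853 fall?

Saturday

Count forward from the earlier date (November 26, 1853) to the later (October 23, 1854):
Day-of-year of November 26, 1853: 330.
Day-of-year of October 23, 1854: 296.
1853 has 365 days, so 365 − 330 = 35 days remain in 1853.
Total: 35 + 296 = 331 days.
331 mod 7 = 2, so 2 days before Monday is Saturday.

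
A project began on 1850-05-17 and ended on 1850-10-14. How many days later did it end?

May 1850: 31 − 17 = 14 days remain.
Then June (30), July (31), August (31), September (30): 30 + 31 + 31 + 30 = 122 days.
October 1–14, 1850: 14 days.
Total: 14 + 122 + 14 = 150 days.

150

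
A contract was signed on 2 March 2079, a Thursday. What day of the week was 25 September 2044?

Sunday

Count forward from the earlier date (September 25, 2044) to the later (March 2, 2079):
From September 25, 2044 to September 25, 2078: 34 years, of which 8 contain a Feb 29 — 26×365 + 8×366 = 12418 days.
September 2078: 30 − 25 = 5 days remain.
Then October (31), November (30), December (31), January (31), February 2079 (28): 31 + 30 + 31 + 31 + 28 = 151 days.
March 1–2, 2079: 2 days.
Residual: 158 days.
Total: 12576 days.
12576 mod 7 = 4, so 4 days before Thursday is Sunday.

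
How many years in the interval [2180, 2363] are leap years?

Years divisible by 4: 2180, 2184, …, 2360 — 46 in all.
Of these, 2200, 2300 are divisible by 100 but not 400, so not leap.
Leap years: 46 − 2 = 44.

44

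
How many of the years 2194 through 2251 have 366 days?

Years divisible by 4: 2196, 2200, …, 2248 — 14 in all.
Of these, 2200 is divisible by 100 but not 400, so not leap.
Leap years: 14 − 1 = 13.

13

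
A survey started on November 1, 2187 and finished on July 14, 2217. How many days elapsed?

Day-of-year of November 1, 2187: 305.
Day-of-year of July 14, 2217: 195.
2187 has 365 days, so 365 − 305 = 60 days remain in 2187.
Full years 2188–2216: 22 common + 7 leap = 22×365 + 7×366 = 10592 days.
Total: 60 + 10592 + 195 = 10847 days.

10847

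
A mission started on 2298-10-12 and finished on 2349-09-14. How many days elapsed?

From October 12, 2298 to October 12, 2348: 50 years, of which 12 contain a Feb 29 — 38×365 + 12×366 = 18262 days.
(2300 is not a leap year (divisible by 100 but not 400).)
October 2348: 31 − 12 = 19 days remain.
Then 10 full months totalling 304 days.
September 1–14, 2349: 14 days.
Residual: 337 days.
Total: 18599 days.

18599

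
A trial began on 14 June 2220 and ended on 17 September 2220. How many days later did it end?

June 2220: 30 − 14 = 16 days remain.
Then July (31), August (31): 31 + 31 = 62 days.
September 1–17, 2220: 17 days.
Total: 16 + 62 + 17 = 95 days.

95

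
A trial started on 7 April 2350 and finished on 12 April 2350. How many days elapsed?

5

Within April 2350: 12 − 7 = 5 days.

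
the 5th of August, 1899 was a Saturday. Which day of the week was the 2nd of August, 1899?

Count forward from the earlier date (August 2, 1899) to the later (August 5, 1899):
Within August 1899: 5 − 2 = 3 days.
3 mod 7 = 3, so 3 days before Saturday is Wednesday.

Wednesday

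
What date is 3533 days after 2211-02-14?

2220-10-17

Count 3533 days after February 14, 2211:
From February 14, 2211 to February 14, 2220: 9 years, of which 2 contain a Feb 29 — 7×365 + 2×366 = 3287 days.
February 2220: 29 − 14 = 15 days remain (2220 is a leap year, so February has 29 days).
Then March (31), April (30), May (31), June (30), July (31), August (31), September (30): 31 + 30 + 31 + 30 + 31 + 31 + 30 = 214 days.
October 1–17, 2220: 17 days.
Residual: 246 days.
Total: 3533 days.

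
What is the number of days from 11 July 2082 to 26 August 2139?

From July 11, 2082 to July 11, 2139: 57 years, of which 13 contain a Feb 29 — 44×365 + 13×366 = 20818 days.
(2100 is not a leap year (divisible by 100 but not 400).)
July 2139: 31 − 11 = 20 days remain.
August 1–26, 2139: 26 days.
Residual: 46 days.
Total: 20864 days.

20864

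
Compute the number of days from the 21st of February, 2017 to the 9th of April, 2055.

13926

From February 21, 2017 to February 21, 2055: 38 years, of which 9 contain a Feb 29 — 29×365 + 9×366 = 13879 days.
February 2055: 28 − 21 = 7 days remain (2055 is not a leap year, so February has 28 days).
Then March (31): 31 days.
April 1–9, 2055: 9 days.
Residual: 47 days.
Total: 13926 days.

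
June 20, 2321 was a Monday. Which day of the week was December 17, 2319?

Wednesday

Count forward from the earlier date (December 17, 2319) to the later (June 20, 2321):
December 17, 2319 → December 17, 2320: 366 days (2320 is a leap year).
December 2320: 31 − 17 = 14 days remain.
Then January (31), February 2321 (28), March (31), April (30), May (31): 31 + 28 + 31 + 30 + 31 = 151 days.
June 1–20, 2321: 20 days.
Residual: 185 days.
Total: 551 days.
551 mod 7 = 5, so 5 days before Monday is Wednesday.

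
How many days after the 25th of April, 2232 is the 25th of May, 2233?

395

April 25, 2232 → April 25, 2233: 365 days.
April 2233: 30 − 25 = 5 days remain.
May 1–25, 2233: 25 days.
Residual: 30 days.
Total: 395 days.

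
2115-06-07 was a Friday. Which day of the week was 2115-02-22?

Friday

Count forward from the earlier date (February 22, 2115) to the later (June 7, 2115):
February 2115: 28 − 22 = 6 days remain (2115 is not a leap year, so February has 28 days).
Then March (31), April (30), May (31): 31 + 30 + 31 = 92 days.
June 1–7, 2115: 7 days.
Total: 6 + 92 + 7 = 105 days.
105 is a multiple of 7, so 2115-02-22 falls on the same weekday: Friday.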